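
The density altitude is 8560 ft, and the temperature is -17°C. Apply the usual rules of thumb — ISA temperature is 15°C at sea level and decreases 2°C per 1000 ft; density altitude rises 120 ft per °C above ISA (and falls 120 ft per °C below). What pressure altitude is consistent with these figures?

10000 ft

DA = PA + 120 × (OAT − (15 − 2·PA/1000)) = PA + 120·OAT − 1800 + 0.24·PA = 1.24·PA + 120·OAT − 1800.
So 1.24·PA = 8560 − 120 × (-17) + 1800 = 12400.
PA = 12400 / 1.24 = 10000 ft.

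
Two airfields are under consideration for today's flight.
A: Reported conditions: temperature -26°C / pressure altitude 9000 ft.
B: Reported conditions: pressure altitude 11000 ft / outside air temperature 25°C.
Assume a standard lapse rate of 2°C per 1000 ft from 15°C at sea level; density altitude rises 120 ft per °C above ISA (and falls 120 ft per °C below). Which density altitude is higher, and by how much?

B by 8600 ft

A: ISA temp = -3°C, deviation -23°C, DA = 9000 + 120 × (-23) = 6240 ft.
B: ISA temp = -7°C, deviation +32°C, DA = 11000 + 120 × 32 = 14840 ft.
B is higher by 14840 − 6240 = 8600 ft.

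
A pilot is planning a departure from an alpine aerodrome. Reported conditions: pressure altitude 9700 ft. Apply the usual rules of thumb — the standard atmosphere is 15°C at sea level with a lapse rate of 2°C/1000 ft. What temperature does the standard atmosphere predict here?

-4.4°C

ISA temperature = 15 − 2 × (9700/1000) = 15 − 19.4 = -4.4°C.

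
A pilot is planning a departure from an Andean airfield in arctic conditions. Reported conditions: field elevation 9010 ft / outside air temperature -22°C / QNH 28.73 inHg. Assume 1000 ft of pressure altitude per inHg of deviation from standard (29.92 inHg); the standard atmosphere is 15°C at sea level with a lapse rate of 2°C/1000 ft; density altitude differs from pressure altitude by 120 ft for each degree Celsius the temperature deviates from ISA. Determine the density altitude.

8208 ft

Pressure altitude = 9010 + (29.92 − 28.73) × 1000 = 9010 + (+1190) = 10200 ft.
ISA temperature at 10200 ft = 15 − 2 × (10200/1000) = -5.4°C.
ISA deviation = -22 − (-5.4) = -16.6°C.
Density altitude = 10200 + 120 × (-16.6) = 8208 ft.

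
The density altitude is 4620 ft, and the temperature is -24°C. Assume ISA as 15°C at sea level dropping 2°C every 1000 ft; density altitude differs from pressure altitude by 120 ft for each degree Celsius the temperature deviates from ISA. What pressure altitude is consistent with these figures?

DA = PA + 120 × (OAT − (15 − 2·PA/1000)) = PA + 120·OAT − 1800 + 0.24·PA = 1.24·PA + 120·OAT − 1800.
So 1.24·PA = 4620 − 120 × (-24) + 1800 = 9300.
PA = 9300 / 1.24 = 7500 ft.

7500 ft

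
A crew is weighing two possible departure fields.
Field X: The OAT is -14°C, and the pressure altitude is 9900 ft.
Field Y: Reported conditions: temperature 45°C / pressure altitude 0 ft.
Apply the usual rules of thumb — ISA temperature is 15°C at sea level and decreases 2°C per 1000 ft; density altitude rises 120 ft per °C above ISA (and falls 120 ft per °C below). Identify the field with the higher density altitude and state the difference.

Field X: ISA temp = -4.8°C, deviation -9.2°C, DA = 9900 + 120 × (-9.2) = 8796 ft.
Field Y: ISA temp = 15°C, deviation +30°C, DA = 0 + 120 × 30 = 3600 ft.
Field X is higher by 8796 − 3600 = 5196 ft.

Field X by 5196 ft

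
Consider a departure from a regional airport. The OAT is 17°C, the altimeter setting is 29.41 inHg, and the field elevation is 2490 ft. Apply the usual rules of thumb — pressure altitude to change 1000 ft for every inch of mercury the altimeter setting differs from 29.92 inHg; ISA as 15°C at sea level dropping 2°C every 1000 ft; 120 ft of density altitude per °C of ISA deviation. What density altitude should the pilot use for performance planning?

3960 ft

Pressure altitude = 2490 + (29.92 − 29.41) × 1000 = 2490 + (+510) = 3000 ft.
ISA temperature at 3000 ft = 15 − 2 × (3000/1000) = 9°C.
ISA deviation = 17 − 9 = +8°C.
Density altitude = 3000 + 120 × (8) = 3960 ft.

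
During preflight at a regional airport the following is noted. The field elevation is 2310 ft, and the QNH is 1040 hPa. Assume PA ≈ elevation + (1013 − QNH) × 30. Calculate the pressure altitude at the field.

Pressure correction = (1013 − 1040) × 30 = -810 ft.
Pressure altitude = 2310 + (-810) = 1500 ft.

1500 ft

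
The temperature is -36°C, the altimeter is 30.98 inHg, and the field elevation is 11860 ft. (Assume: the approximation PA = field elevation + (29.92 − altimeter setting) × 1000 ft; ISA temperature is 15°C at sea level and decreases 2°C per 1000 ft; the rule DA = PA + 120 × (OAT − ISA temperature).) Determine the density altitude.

Pressure altitude = 11860 + (29.92 − 30.98) × 1000 = 11860 + (-1060) = 10800 ft.
ISA temperature at 10800 ft = 15 − 2 × (10800/1000) = -6.6°C.
ISA deviation = -36 − (-6.6) = -29.4°C.
Density altitude = 10800 + 120 × (-29.4) = 7272 ft.

7272 ft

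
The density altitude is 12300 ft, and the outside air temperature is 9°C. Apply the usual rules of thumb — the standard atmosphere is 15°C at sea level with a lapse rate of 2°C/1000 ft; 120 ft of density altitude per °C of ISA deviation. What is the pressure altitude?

10500 ft

DA = PA + 120 × (OAT − (15 − 2·PA/1000)) = PA + 120·OAT − 1800 + 0.24·PA = 1.24·PA + 120·OAT − 1800.
So 1.24·PA = 12300 − 120 × 9 + 1800 = 13020.
PA = 13020 / 1.24 = 10500 ft.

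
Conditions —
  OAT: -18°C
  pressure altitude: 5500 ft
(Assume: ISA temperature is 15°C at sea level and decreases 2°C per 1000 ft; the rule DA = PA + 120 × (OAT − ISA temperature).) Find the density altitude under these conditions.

ISA temperature at 5500 ft = 15 − 2 × (5500/1000) = 4°C.
ISA deviation = -18 − 4 = -22°C.
Density altitude = 5500 + 120 × (-22) = 5500 + (-2640) = 2860 ft.

2860 ft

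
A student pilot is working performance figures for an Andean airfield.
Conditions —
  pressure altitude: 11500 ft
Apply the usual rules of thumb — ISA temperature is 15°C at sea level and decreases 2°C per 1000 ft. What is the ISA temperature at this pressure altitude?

ISA temperature = 15 − 2 × (11500/1000) = 15 − 23 = -8°C.

-8°C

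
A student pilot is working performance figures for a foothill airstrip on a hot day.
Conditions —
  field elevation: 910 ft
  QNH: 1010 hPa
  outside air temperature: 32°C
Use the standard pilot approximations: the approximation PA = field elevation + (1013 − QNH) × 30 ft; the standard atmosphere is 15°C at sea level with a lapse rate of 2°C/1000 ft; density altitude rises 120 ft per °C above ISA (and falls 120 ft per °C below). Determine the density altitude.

3280 ft

Pressure altitude = 910 + (1013 − 1010) × 30 = 910 + (+90) = 1000 ft.
ISA temperature at 1000 ft = 15 − 2 × (1000/1000) = 13°C.
ISA deviation = 32 − 13 = +19°C.
Density altitude = 1000 + 120 × (19) = 3280 ft.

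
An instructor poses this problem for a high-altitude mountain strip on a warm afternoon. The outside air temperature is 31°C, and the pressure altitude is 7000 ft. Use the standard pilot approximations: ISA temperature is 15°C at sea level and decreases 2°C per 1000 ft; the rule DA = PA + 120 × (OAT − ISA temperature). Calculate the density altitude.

10600 ft

ISA temperature at 7000 ft = 15 − 2 × (7000/1000) = 1°C.
ISA deviation = 31 − 1 = +30°C.
Density altitude = 7000 + 120 × (30) = 7000 + (+3600) = 10600 ft.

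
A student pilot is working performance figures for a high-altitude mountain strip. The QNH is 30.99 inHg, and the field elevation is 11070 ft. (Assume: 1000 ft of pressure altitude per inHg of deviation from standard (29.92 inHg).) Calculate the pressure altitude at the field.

Pressure correction = (29.92 − 30.99) × 1000 = -1070 ft.
Pressure altitude = 11070 + (-1070) = 10000 ft.

10000 ft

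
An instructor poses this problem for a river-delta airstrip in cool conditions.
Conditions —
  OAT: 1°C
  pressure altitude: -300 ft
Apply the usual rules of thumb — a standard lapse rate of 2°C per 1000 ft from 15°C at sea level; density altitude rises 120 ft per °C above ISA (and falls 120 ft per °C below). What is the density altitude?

ISA temperature at -300 ft = 15 − 2 × (-300/1000) = 15.6°C.
ISA deviation = 1 − 15.6 = -14.6°C.
Density altitude = -300 + 120 × (-14.6) = -300 + (-1752) = -2052 ft.

-2052 ft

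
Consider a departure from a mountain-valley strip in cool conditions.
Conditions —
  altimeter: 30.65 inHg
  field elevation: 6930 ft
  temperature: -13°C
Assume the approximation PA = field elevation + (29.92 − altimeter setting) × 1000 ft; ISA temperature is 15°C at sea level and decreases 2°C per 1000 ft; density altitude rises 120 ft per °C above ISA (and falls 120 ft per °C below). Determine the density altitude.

Pressure altitude = 6930 + (29.92 − 30.65) × 1000 = 6930 + (-730) = 6200 ft.
ISA temperature at 6200 ft = 15 − 2 × (6200/1000) = 2.6°C.
ISA deviation = -13 − 2.6 = -15.6°C.
Density altitude = 6200 + 120 × (-15.6) = 4328 ft.

4328 ft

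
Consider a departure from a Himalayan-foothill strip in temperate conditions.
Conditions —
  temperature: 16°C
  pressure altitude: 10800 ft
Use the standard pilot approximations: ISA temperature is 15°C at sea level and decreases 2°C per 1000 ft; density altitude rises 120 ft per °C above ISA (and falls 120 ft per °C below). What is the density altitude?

13512 ft

ISA temperature at 10800 ft = 15 − 2 × (10800/1000) = -6.6°C.
ISA deviation = 16 − (-6.6) = +22.6°C.
Density altitude = 10800 + 120 × (22.6) = 10800 + (+2712) = 13512 ft.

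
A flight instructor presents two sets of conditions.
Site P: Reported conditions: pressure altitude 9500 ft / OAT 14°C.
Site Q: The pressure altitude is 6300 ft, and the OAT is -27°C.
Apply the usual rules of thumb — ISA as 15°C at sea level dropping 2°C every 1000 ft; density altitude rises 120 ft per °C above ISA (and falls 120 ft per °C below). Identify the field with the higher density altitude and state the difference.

Site P by 8888 ft

Site P: ISA temp = -4°C, deviation +18°C, DA = 9500 + 120 × 18 = 11660 ft.
Site Q: ISA temp = 2.4°C, deviation -29.4°C, DA = 6300 + 120 × (-29.4) = 2772 ft.
Site P is higher by 11660 − 2772 = 8888 ft.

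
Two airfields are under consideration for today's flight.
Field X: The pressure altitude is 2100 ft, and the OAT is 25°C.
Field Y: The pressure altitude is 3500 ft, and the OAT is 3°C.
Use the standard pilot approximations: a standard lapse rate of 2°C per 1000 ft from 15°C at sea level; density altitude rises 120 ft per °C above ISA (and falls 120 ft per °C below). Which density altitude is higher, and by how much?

Field X by 904 ft

Field X: ISA temp = 10.8°C, deviation +14.2°C, DA = 2100 + 120 × 14.2 = 3804 ft.
Field Y: ISA temp = 8°C, deviation -5°C, DA = 3500 + 120 × (-5) = 2900 ft.
Field X is higher by 3804 − 2900 = 904 ft.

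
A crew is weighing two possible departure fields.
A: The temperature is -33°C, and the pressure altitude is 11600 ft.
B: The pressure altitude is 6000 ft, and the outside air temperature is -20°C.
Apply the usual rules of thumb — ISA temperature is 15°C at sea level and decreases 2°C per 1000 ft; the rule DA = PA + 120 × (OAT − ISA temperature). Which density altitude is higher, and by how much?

A by 5384 ft

A: ISA temp = -8.2°C, deviation -24.8°C, DA = 11600 + 120 × (-24.8) = 8624 ft.
B: ISA temp = 3°C, deviation -23°C, DA = 6000 + 120 × (-23) = 3240 ft.
A is higher by 8624 − 3240 = 5384 ft.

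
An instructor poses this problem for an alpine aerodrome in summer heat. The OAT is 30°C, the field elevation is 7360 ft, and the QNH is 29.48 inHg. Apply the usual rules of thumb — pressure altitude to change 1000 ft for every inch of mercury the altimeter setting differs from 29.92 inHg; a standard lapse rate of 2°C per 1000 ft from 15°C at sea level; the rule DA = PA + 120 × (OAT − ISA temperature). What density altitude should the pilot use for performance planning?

11472 ft

Pressure altitude = 7360 + (29.92 − 29.48) × 1000 = 7360 + (+440) = 7800 ft.
ISA temperature at 7800 ft = 15 − 2 × (7800/1000) = -0.6°C.
ISA deviation = 30 − (-0.6) = +30.6°C.
Density altitude = 7800 + 120 × (30.6) = 11472 ft.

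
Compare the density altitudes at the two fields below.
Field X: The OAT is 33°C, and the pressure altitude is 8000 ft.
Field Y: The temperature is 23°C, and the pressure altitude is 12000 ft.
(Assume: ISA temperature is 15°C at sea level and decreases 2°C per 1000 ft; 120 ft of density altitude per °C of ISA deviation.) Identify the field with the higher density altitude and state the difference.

Field X: ISA temp = -1°C, deviation +34°C, DA = 8000 + 120 × 34 = 12080 ft.
Field Y: ISA temp = -9°C, deviation +32°C, DA = 12000 + 120 × 32 = 15840 ft.
Field Y is higher by 15840 − 12080 = 3760 ft.

Field Y by 3760 ft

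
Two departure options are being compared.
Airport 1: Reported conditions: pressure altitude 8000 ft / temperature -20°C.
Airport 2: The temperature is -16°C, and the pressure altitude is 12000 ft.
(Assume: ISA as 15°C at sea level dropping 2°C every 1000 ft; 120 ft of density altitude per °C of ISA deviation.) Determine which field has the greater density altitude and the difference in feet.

Airport 2 by 5440 ft

Airport 1: ISA temp = -1°C, deviation -19°C, DA = 8000 + 120 × (-19) = 5720 ft.
Airport 2: ISA temp = -9°C, deviation -7°C, DA = 12000 + 120 × (-7) = 11160 ft.
Airport 2 is higher by 11160 − 5720 = 5440 ft.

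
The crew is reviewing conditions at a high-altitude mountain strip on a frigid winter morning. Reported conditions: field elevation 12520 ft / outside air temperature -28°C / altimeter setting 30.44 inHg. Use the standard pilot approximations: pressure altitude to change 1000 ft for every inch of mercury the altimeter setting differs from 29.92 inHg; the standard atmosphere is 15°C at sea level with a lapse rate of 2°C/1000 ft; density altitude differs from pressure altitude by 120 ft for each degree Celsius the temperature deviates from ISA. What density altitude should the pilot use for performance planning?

9720 ft

Pressure altitude = 12520 + (29.92 − 30.44) × 1000 = 12520 + (-520) = 12000 ft.
ISA temperature at 12000 ft = 15 − 2 × (12000/1000) = -9°C.
ISA deviation = -28 − (-9) = -19°C.
Density altitude = 12000 + 120 × (-19) = 9720 ft.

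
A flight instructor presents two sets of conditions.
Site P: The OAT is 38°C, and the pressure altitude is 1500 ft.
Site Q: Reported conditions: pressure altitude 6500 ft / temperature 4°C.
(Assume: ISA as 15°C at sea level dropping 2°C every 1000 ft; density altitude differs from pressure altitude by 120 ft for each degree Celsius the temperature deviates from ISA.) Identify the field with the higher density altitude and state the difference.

Site Q by 2120 ft

Site P: ISA temp = 12°C, deviation +26°C, DA = 1500 + 120 × 26 = 4620 ft.
Site Q: ISA temp = 2°C, deviation +2°C, DA = 6500 + 120 × 2 = 6740 ft.
Site Q is higher by 6740 − 4620 = 2120 ft.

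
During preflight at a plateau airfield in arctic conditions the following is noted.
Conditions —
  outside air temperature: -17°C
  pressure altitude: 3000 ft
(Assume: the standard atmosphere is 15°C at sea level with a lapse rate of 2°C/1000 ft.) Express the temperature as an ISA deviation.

ISA-26°C

ISA temperature at 3000 ft = 15 − 2 × (3000/1000) = 9°C.
Deviation = OAT − ISA = -17 − 9 = -26°C.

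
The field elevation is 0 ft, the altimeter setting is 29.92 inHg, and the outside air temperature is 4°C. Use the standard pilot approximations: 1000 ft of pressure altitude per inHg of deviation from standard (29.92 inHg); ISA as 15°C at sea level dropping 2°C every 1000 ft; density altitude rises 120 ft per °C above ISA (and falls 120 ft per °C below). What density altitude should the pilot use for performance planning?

Pressure altitude = 0 + (29.92 − 29.92) × 1000 = 0 + (0) = 0 ft.
ISA temperature at 0 ft = 15 − 2 × (0/1000) = 15°C.
ISA deviation = 4 − 15 = -11°C.
Density altitude = 0 + 120 × (-11) = -1320 ft.

-1320 ft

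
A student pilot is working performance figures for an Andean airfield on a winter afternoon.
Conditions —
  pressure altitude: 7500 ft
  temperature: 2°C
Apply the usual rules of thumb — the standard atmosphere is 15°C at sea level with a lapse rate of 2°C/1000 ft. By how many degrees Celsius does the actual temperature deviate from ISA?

ISA+2°C

ISA temperature at 7500 ft = 15 − 2 × (7500/1000) = 0°C.
Deviation = OAT − ISA = 2 − 0 = +2°C.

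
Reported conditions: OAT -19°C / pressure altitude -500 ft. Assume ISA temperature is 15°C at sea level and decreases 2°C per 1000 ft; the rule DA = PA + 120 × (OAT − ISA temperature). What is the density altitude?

ISA temperature at -500 ft = 15 − 2 × (-500/1000) = 16°C.
ISA deviation = -19 − 16 = -35°C.
Density altitude = -500 + 120 × (-35) = -500 + (-4200) = -4700 ft.

-4700 ft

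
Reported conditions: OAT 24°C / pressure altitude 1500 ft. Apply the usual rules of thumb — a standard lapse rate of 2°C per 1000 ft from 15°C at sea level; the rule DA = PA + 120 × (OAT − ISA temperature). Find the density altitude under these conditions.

ISA temperature at 1500 ft = 15 − 2 × (1500/1000) = 12°C.
ISA deviation = 24 − 12 = +12°C.
Density altitude = 1500 + 120 × (12) = 1500 + (+1440) = 2940 ft.

2940 ft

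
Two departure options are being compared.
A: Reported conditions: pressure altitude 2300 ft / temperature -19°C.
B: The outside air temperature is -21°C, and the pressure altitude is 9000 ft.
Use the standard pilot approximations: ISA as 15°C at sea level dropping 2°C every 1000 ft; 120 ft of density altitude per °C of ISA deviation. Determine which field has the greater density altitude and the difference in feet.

B by 8068 ft

A: ISA temp = 10.4°C, deviation -29.4°C, DA = 2300 + 120 × (-29.4) = -1228 ft.
B: ISA temp = -3°C, deviation -18°C, DA = 9000 + 120 × (-18) = 6840 ft.
B is higher by 6840 − (-1228) = 8068 ft.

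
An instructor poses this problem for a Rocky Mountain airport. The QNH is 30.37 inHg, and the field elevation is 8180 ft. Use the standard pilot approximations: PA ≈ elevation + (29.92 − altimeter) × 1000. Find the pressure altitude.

7730 ft

Pressure correction = (29.92 − 30.37) × 1000 = -450 ft.
Pressure altitude = 8180 + (-450) = 7730 ft.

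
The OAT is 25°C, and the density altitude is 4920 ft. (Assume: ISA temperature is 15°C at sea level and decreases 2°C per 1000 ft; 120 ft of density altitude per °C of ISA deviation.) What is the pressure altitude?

DA = PA + 120 × (OAT − (15 − 2·PA/1000)) = PA + 120·OAT − 1800 + 0.24·PA = 1.24·PA + 120·OAT − 1800.
So 1.24·PA = 4920 − 120 × 25 + 1800 = 3720.
PA = 3720 / 1.24 = 3000 ft.

3000 ft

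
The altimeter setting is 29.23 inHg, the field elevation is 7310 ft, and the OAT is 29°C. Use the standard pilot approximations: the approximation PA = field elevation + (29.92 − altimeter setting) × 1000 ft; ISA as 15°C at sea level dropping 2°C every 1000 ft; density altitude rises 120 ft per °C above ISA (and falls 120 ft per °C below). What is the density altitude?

Pressure altitude = 7310 + (29.92 − 29.23) × 1000 = 7310 + (+690) = 8000 ft.
ISA temperature at 8000 ft = 15 − 2 × (8000/1000) = -1°C.
ISA deviation = 29 − (-1) = +30°C.
Density altitude = 8000 + 120 × (30) = 11600 ft.

11600 ft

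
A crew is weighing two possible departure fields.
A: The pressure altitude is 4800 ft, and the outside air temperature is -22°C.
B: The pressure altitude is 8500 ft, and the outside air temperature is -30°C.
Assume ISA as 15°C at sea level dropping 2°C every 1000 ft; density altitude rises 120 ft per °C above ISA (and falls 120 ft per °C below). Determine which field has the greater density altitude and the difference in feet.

A: ISA temp = 5.4°C, deviation -27.4°C, DA = 4800 + 120 × (-27.4) = 1512 ft.
B: ISA temp = -2°C, deviation -28°C, DA = 8500 + 120 × (-28) = 5140 ft.
B is higher by 5140 − 1512 = 3628 ft.

B by 3628 ft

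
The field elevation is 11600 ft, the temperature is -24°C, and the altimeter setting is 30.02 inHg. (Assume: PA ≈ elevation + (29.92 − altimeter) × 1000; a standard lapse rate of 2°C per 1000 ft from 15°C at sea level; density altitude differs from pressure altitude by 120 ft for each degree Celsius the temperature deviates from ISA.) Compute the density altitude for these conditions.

9580 ft

Pressure altitude = 11600 + (29.92 − 30.02) × 1000 = 11600 + (-100) = 11500 ft.
ISA temperature at 11500 ft = 15 − 2 × (11500/1000) = -8°C.
ISA deviation = -24 − (-8) = -16°C.
Density altitude = 11500 + 120 × (-16) = 9580 ft.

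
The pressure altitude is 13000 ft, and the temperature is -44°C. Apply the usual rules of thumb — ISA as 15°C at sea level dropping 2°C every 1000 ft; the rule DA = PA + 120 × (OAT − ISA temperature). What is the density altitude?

9040 ft

ISA temperature at 13000 ft = 15 − 2 × (13000/1000) = -11°C.
ISA deviation = -44 − (-11) = -33°C.
Density altitude = 13000 + 120 × (-33) = 13000 + (-3960) = 9040 ft.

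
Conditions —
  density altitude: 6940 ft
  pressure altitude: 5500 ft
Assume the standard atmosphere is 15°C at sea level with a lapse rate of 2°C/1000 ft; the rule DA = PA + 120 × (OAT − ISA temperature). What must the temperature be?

Density altitude − pressure altitude = 6940 − 5500 = +1440 ft.
At 120 ft/°C that is an ISA deviation of 1440/120 = +12°C.
ISA temperature at 5500 ft = 15 − 2 × (5500/1000) = 4°C.
OAT = ISA + deviation = 4 + (+12) = 16°C.

16°C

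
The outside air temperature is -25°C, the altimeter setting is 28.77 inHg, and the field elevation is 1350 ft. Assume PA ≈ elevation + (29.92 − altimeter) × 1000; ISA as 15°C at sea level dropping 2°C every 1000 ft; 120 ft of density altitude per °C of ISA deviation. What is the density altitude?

-1700 ft

Pressure altitude = 1350 + (29.92 − 28.77) × 1000 = 1350 + (+1150) = 2500 ft.
ISA temperature at 2500 ft = 15 − 2 × (2500/1000) = 10°C.
ISA deviation = -25 − 10 = -35°C.
Density altitude = 2500 + 120 × (-35) = -1700 ft.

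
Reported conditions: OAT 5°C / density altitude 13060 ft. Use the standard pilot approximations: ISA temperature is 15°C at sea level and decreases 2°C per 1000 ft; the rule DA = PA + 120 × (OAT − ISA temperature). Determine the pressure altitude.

11500 ft

DA = PA + 120 × (OAT − (15 − 2·PA/1000)) = PA + 120·OAT − 1800 + 0.24·PA = 1.24·PA + 120·OAT − 1800.
So 1.24·PA = 13060 − 120 × 5 + 1800 = 14260.
PA = 14260 / 1.24 = 11500 ft.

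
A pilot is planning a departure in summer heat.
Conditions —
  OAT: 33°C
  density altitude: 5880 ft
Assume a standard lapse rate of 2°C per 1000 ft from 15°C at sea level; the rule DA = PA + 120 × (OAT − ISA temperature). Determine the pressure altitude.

DA = PA + 120 × (OAT − (15 − 2·PA/1000)) = PA + 120·OAT − 1800 + 0.24·PA = 1.24·PA + 120·OAT − 1800.
So 1.24·PA = 5880 − 120 × 33 + 1800 = 3720.
PA = 3720 / 1.24 = 3000 ft.

3000 ft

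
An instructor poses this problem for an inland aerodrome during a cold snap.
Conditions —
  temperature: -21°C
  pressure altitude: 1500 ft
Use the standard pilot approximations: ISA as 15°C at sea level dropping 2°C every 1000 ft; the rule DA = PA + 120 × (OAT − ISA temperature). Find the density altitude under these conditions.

ISA temperature at 1500 ft = 15 − 2 × (1500/1000) = 12°C.
ISA deviation = -21 − 12 = -33°C.
Density altitude = 1500 + 120 × (-33) = 1500 + (-3960) = -2460 ft.

-2460 ft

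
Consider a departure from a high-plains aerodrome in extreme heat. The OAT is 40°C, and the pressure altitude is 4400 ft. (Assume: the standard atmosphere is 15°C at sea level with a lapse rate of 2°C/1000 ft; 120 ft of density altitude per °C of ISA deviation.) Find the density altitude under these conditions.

ISA temperature at 4400 ft = 15 − 2 × (4400/1000) = 6.2°C.
ISA deviation = 40 − 6.2 = +33.8°C.
Density altitude = 4400 + 120 × (33.8) = 4400 + (+4056) = 8456 ft.

8456 ft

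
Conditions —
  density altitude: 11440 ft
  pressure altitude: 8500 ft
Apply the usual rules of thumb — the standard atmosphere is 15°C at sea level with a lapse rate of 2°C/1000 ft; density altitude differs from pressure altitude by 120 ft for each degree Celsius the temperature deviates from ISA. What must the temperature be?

Density altitude − pressure altitude = 11440 − 8500 = +2940 ft.
At 120 ft/°C that is an ISA deviation of 2940/120 = +24.5°C.
ISA temperature at 8500 ft = 15 − 2 × (8500/1000) = -2°C.
OAT = ISA + deviation = -2 + (+24.5) = 22.5°C.

22.5°C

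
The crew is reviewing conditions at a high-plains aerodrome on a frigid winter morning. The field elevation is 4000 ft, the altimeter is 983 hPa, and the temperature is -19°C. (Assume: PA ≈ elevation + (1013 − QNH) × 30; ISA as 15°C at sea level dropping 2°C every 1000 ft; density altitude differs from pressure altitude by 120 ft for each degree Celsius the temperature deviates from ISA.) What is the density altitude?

1996 ft

Pressure altitude = 4000 + (1013 − 983) × 30 = 4000 + (+900) = 4900 ft.
ISA temperature at 4900 ft = 15 − 2 × (4900/1000) = 5.2°C.
ISA deviation = -19 − 5.2 = -24.2°C.
Density altitude = 4900 + 120 × (-24.2) = 1996 ft.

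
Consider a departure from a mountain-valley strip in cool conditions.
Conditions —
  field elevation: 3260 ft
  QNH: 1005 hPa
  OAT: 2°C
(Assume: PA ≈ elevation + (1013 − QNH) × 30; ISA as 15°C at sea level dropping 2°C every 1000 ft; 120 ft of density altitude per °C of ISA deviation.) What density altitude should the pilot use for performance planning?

2780 ft

Pressure altitude = 3260 + (1013 − 1005) × 30 = 3260 + (+240) = 3500 ft.
ISA temperature at 3500 ft = 15 − 2 × (3500/1000) = 8°C.
ISA deviation = 2 − 8 = -6°C.
Density altitude = 3500 + 120 × (-6) = 2780 ft.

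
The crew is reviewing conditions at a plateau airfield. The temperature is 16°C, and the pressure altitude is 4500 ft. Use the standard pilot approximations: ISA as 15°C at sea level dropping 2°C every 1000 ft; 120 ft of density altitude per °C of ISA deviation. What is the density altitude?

5700 ft

ISA temperature at 4500 ft = 15 − 2 × (4500/1000) = 6°C.
ISA deviation = 16 − 6 = +10°C.
Density altitude = 4500 + 120 × (10) = 4500 + (+1200) = 5700 ft.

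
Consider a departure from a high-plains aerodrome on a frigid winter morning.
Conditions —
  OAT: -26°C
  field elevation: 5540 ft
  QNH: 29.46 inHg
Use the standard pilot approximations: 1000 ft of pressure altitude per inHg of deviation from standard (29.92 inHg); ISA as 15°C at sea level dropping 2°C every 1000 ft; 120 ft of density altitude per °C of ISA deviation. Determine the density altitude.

2520 ft

Pressure altitude = 5540 + (29.92 − 29.46) × 1000 = 5540 + (+460) = 6000 ft.
ISA temperature at 6000 ft = 15 − 2 × (6000/1000) = 3°C.
ISA deviation = -26 − 3 = -29°C.
Density altitude = 6000 + 120 × (-29) = 2520 ft.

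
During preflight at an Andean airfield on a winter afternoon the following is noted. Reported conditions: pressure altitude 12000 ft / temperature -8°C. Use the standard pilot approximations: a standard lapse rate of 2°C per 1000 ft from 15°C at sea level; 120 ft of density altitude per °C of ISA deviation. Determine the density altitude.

ISA temperature at 12000 ft = 15 − 2 × (12000/1000) = -9°C.
ISA deviation = -8 − (-9) = +1°C.
Density altitude = 12000 + 120 × (1) = 12000 + (+120) = 12120 ft.

12120 ft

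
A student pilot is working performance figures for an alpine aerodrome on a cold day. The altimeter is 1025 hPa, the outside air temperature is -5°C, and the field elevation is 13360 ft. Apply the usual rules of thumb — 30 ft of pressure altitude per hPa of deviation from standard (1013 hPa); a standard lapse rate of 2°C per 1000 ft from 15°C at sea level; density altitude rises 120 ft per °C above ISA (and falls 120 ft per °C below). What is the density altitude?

Pressure altitude = 13360 + (1013 − 1025) × 30 = 13360 + (-360) = 13000 ft.
ISA temperature at 13000 ft = 15 − 2 × (13000/1000) = -11°C.
ISA deviation = -5 − (-11) = +6°C.
Density altitude = 13000 + 120 × (6) = 13720 ft.

13720 ft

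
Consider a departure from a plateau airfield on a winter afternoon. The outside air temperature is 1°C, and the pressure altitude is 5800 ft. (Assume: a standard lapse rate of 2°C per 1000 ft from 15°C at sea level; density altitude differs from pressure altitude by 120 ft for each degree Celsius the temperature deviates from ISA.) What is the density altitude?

5512 ft

ISA temperature at 5800 ft = 15 − 2 × (5800/1000) = 3.4°C.
ISA deviation = 1 − 3.4 = -2.4°C.
Density altitude = 5800 + 120 × (-2.4) = 5800 + (-288) = 5512 ft.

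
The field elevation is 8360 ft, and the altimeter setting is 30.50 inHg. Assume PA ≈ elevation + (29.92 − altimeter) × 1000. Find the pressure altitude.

7780 ft

Pressure correction = (29.92 − 30.50) × 1000 = -580 ft.
Pressure altitude = 8360 + (-580) = 7780 ft.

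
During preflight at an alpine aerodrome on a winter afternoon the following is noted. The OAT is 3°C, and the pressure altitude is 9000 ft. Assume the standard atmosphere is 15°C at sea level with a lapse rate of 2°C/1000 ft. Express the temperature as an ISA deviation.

ISA temperature at 9000 ft = 15 − 2 × (9000/1000) = -3°C.
Deviation = OAT − ISA = 3 − (-3) = +6°C.

ISA+6°C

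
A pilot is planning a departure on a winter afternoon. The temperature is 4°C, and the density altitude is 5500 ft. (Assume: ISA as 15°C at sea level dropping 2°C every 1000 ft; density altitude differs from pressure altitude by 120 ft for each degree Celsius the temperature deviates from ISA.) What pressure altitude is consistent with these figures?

5500 ft

DA = PA + 120 × (OAT − (15 − 2·PA/1000)) = PA + 120·OAT − 1800 + 0.24·PA = 1.24·PA + 120·OAT − 1800.
So 1.24·PA = 5500 − 120 × 4 + 1800 = 6820.
PA = 6820 / 1.24 = 5500 ft.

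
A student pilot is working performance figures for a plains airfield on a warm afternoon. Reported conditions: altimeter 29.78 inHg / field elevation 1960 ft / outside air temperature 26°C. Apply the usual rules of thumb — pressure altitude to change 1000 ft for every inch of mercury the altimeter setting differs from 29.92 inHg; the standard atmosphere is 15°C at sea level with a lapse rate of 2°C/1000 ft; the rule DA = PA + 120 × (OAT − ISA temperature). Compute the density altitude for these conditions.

3924 ft

Pressure altitude = 1960 + (29.92 − 29.78) × 1000 = 1960 + (+140) = 2100 ft.
ISA temperature at 2100 ft = 15 − 2 × (2100/1000) = 10.8°C.
ISA deviation = 26 − 10.8 = +15.2°C.
Density altitude = 2100 + 120 × (15.2) = 3924 ft.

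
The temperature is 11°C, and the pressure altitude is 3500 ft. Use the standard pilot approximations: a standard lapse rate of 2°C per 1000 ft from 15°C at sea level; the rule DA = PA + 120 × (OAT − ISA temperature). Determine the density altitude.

ISA temperature at 3500 ft = 15 − 2 × (3500/1000) = 8°C.
ISA deviation = 11 − 8 = +3°C.
Density altitude = 3500 + 120 × (3) = 3500 + (+360) = 3860 ft.

3860 ft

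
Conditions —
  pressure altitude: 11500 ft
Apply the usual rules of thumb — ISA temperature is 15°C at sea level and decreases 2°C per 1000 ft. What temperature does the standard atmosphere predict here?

-8°C

ISA temperature = 15 − 2 × (11500/1000) = 15 − 23 = -8°C.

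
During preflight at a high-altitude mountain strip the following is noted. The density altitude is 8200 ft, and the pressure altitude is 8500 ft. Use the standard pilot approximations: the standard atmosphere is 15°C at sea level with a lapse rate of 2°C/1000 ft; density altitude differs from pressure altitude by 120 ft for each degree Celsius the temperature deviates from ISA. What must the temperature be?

Density altitude − pressure altitude = 8200 − 8500 = -300 ft.
At 120 ft/°C that is an ISA deviation of -300/120 = -2.5°C.
ISA temperature at 8500 ft = 15 − 2 × (8500/1000) = -2°C.
OAT = ISA + deviation = -2 + (-2.5) = -4.5°C.

-4.5°C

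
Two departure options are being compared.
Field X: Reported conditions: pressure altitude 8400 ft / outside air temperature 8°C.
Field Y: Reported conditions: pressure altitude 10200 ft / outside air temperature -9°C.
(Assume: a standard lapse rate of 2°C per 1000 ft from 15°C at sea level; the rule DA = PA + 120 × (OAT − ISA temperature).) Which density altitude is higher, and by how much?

Field Y by 192 ft

Field X: ISA temp = -1.8°C, deviation +9.8°C, DA = 8400 + 120 × 9.8 = 9576 ft.
Field Y: ISA temp = -5.4°C, deviation -3.6°C, DA = 10200 + 120 × (-3.6) = 9768 ft.
Field Y is higher by 9768 − 9576 = 192 ft.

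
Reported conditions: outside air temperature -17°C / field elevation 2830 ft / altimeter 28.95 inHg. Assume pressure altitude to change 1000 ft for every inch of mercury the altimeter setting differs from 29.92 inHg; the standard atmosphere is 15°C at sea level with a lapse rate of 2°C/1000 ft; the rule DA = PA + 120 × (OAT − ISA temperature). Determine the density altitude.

872 ft

Pressure altitude = 2830 + (29.92 − 28.95) × 1000 = 2830 + (+970) = 3800 ft.
ISA temperature at 3800 ft = 15 − 2 × (3800/1000) = 7.4°C.
ISA deviation = -17 − 7.4 = -24.4°C.
Density altitude = 3800 + 120 × (-24.4) = 872 ft.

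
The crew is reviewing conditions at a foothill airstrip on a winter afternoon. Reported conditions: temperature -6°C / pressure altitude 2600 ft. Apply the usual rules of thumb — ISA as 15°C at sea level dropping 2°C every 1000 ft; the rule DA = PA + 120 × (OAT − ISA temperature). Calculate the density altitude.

ISA temperature at 2600 ft = 15 − 2 × (2600/1000) = 9.8°C.
ISA deviation = -6 − 9.8 = -15.8°C.
Density altitude = 2600 + 120 × (-15.8) = 2600 + (-1896) = 704 ft.

704 ft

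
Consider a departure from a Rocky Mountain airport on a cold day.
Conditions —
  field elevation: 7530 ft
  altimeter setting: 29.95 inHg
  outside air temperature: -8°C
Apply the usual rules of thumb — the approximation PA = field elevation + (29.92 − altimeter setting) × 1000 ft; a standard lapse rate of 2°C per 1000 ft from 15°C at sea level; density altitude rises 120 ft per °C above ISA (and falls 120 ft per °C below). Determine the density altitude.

6540 ft

Pressure altitude = 7530 + (29.92 − 29.95) × 1000 = 7530 + (-30) = 7500 ft.
ISA temperature at 7500 ft = 15 − 2 × (7500/1000) = 0°C.
ISA deviation = -8 − 0 = -8°C.
Density altitude = 7500 + 120 × (-8) = 6540 ft.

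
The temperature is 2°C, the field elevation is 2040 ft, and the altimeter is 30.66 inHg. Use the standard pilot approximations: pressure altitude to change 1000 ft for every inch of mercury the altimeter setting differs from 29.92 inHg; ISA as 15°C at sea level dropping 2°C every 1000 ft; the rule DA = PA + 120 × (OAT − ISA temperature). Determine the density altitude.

Pressure altitude = 2040 + (29.92 − 30.66) × 1000 = 2040 + (-740) = 1300 ft.
ISA temperature at 1300 ft = 15 − 2 × (1300/1000) = 12.4°C.
ISA deviation = 2 − 12.4 = -10.4°C.
Density altitude = 1300 + 120 × (-10.4) = 52 ft.

52 ft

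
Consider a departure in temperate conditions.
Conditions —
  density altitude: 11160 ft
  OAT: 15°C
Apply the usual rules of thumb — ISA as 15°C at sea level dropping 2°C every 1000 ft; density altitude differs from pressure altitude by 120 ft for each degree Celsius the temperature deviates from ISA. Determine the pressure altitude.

9000 ft

DA = PA + 120 × (OAT − (15 − 2·PA/1000)) = PA + 120·OAT − 1800 + 0.24·PA = 1.24·PA + 120·OAT − 1800.
So 1.24·PA = 11160 − 120 × 15 + 1800 = 11160.
PA = 11160 / 1.24 = 9000 ft.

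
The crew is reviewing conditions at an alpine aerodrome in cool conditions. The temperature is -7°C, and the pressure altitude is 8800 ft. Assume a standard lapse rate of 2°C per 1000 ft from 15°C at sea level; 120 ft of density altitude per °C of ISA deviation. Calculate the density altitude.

8272 ft

ISA temperature at 8800 ft = 15 − 2 × (8800/1000) = -2.6°C.
ISA deviation = -7 − (-2.6) = -4.4°C.
Density altitude = 8800 + 120 × (-4.4) = 8800 + (-528) = 8272 ft.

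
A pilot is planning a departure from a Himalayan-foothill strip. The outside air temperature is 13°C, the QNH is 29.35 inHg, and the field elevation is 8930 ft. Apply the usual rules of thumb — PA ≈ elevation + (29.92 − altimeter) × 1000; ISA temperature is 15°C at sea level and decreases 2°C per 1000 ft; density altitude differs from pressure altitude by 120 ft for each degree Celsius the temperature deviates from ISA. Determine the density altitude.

Pressure altitude = 8930 + (29.92 − 29.35) × 1000 = 8930 + (+570) = 9500 ft.
ISA temperature at 9500 ft = 15 − 2 × (9500/1000) = -4°C.
ISA deviation = 13 − (-4) = +17°C.
Density altitude = 9500 + 120 × (17) = 11540 ft.

11540 ft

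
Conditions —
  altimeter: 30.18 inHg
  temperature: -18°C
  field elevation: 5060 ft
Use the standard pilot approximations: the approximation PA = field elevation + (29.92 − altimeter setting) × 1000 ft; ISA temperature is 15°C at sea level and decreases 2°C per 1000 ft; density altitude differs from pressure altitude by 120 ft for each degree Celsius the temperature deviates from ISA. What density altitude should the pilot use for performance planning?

Pressure altitude = 5060 + (29.92 − 30.18) × 1000 = 5060 + (-260) = 4800 ft.
ISA temperature at 4800 ft = 15 − 2 × (4800/1000) = 5.4°C.
ISA deviation = -18 − 5.4 = -23.4°C.
Density altitude = 4800 + 120 × (-23.4) = 1992 ft.

1992 ft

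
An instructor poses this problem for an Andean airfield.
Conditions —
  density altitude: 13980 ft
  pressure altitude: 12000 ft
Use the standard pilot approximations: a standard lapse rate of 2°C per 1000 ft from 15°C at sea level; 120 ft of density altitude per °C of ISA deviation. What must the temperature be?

Density altitude − pressure altitude = 13980 − 12000 = +1980 ft.
At 120 ft/°C that is an ISA deviation of 1980/120 = +16.5°C.
ISA temperature at 12000 ft = 15 − 2 × (12000/1000) = -9°C.
OAT = ISA + deviation = -9 + (+16.5) = 7.5°C.

7.5°C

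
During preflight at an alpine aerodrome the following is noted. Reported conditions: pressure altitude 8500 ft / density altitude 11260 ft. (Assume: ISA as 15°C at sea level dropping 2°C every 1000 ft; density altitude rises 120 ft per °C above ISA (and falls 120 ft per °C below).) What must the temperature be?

Density altitude − pressure altitude = 11260 − 8500 = +2760 ft.
At 120 ft/°C that is an ISA deviation of 2760/120 = +23°C.
ISA temperature at 8500 ft = 15 − 2 × (8500/1000) = -2°C.
OAT = ISA + deviation = -2 + (+23) = 21°C.

21°C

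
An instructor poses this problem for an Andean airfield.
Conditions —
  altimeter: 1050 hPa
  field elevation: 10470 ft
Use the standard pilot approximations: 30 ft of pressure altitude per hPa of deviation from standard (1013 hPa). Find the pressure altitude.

Pressure correction = (1013 − 1050) × 30 = -1110 ft.
Pressure altitude = 10470 + (-1110) = 9360 ft.

9360 ft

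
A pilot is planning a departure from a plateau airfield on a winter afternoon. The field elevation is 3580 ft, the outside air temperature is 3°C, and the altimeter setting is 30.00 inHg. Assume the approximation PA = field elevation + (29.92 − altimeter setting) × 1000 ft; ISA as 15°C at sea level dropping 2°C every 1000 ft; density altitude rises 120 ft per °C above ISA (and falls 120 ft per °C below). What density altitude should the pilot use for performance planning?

2900 ft

Pressure altitude = 3580 + (29.92 − 30.00) × 1000 = 3580 + (-80) = 3500 ft.
ISA temperature at 3500 ft = 15 − 2 × (3500/1000) = 8°C.
ISA deviation = 3 − 8 = -5°C.
Density altitude = 3500 + 120 × (-5) = 2900 ft.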